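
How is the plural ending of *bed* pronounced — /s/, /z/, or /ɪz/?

/z/

The stem *bed* ends in a voiced non-sibilant sound.
The plural suffix surfaces as /ɪz/ after sibilants, /s/ after other voiceless consonants, and /z/ after other voiced sounds.
So the plural -s on *bed* is pronounced /z/.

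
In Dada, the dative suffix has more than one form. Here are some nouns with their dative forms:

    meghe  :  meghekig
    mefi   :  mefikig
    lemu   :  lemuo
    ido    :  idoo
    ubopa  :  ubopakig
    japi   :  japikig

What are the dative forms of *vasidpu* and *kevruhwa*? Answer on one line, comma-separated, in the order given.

The suffix is conditioned by the last vowel: -o when the last vowel of the stem is a rounded vowel (*lemu*, *ido*); -kig when the last vowel of the stem is an unrounded vowel (*meghe*, *mefi*, *ubopa*, *japi*).
*vasidpu*: last vowel = /u/, a rounded vowel → -o → *vasidpuo*.
Since the last vowel of *kevruhwa* is /a/ (an unrounded vowel), it takes -kig, giving *kevruhwakig*.

vasidpuo, kevruhwakig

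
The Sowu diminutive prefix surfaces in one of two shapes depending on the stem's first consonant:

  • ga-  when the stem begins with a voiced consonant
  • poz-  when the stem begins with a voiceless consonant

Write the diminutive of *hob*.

pozhob

*hob* — first consonant /h/ (voiceless) → poz- → *pozhob*.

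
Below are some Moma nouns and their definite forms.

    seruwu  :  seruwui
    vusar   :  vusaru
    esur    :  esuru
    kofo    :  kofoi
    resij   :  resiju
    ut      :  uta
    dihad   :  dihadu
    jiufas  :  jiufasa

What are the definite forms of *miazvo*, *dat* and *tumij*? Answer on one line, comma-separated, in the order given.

Looking at the final sound of each stem: -a when the stem ends in a voiceless consonant (*ut*, *jiufas*); -u when the stem ends in a voiced consonant (*vusar*, *esur*, *resij*, *dihad*); -i when the stem ends in a vowel (*seruwu*, *kofo*).
Since the final sound of *miazvo* is /o/ (a vowel), it takes -i, giving *miazvoi*.
*dat* — final sound /t/ (a voiceless consonant) → -a → *data*.
*tumij*: final sound = /j/, a voiced consonant → -u → *tumiju*.

miazvoi, data, tumiju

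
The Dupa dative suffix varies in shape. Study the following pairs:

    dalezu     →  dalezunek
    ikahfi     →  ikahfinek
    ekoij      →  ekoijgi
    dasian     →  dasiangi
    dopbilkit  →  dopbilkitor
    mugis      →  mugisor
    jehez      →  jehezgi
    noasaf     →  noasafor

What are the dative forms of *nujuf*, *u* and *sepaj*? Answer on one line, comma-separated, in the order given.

nujufor, unek, sepajgi

The pattern is voicing of the final sound: -or when the stem ends in a voiceless consonant (*dopbilkit*, *mugis*, *noasaf*); -gi when the stem ends in a voiced consonant (*ekoij*, *dasian*, *jehez*); -nek when the stem ends in a vowel (*dalezu*, *ikahfi*).
Since the final sound of *nujuf* is /f/ (a voiceless consonant), it takes -or, giving *nujufor*.
*u* — final sound /u/ (a vowel) → -nek → *unek*.
Since the final sound of *sepaj* is /j/ (a voiced consonant), it takes -gi, giving *sepajgi*.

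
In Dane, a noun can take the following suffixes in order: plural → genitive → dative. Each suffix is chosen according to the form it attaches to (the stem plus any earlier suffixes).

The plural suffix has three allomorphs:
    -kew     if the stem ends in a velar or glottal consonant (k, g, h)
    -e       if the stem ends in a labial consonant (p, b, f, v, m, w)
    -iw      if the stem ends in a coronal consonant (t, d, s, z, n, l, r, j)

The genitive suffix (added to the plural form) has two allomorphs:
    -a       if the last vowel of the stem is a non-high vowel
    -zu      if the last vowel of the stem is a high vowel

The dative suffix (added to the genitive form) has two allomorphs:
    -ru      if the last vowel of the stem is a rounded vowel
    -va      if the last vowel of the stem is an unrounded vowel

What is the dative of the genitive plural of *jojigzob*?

jojigzobeava

The final consonant of *jojigzob* is /b/, which is labial, so the plural suffix is -e, giving *jojigzobe*.
The last vowel of the plural form *jojigzobe* is /e/, which is a non-high vowel, so the genitive suffix is -a, giving *jojigzobea*.
The last vowel of the genitive form *jojigzobea* is /a/, which is an unrounded vowel, so the dative suffix is -va, giving *jojigzobeava*.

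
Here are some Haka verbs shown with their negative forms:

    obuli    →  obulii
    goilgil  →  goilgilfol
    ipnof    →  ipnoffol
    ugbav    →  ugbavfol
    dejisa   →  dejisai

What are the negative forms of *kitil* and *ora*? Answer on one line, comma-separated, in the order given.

The alternation tracks the final sound of the stem — -fol when the stem ends in a consonant (*goilgil*, *ipnof*, *ugbav*); -i when the stem ends in a vowel (*obuli*, *dejisa*).
Since the final sound of *kitil* is /l/ (a consonant), it takes -fol, giving *kitilfol*.
*ora* — final sound /a/ (a vowel) → -i → *orai*.

kitilfol, orai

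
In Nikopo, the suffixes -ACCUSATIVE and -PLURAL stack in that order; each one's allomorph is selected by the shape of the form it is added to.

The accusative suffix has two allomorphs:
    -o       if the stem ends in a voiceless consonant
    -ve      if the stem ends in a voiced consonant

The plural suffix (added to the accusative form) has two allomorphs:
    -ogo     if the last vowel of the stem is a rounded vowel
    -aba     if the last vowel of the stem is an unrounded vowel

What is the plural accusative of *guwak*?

guwakoogo

The final consonant of *guwak* is /k/, which is voiceless, so the accusative suffix is -o, giving *guwako*.
The last vowel of the accusative form *guwako* is /o/, which is a rounded vowel, so the plural suffix is -ogo, giving *guwakoogo*.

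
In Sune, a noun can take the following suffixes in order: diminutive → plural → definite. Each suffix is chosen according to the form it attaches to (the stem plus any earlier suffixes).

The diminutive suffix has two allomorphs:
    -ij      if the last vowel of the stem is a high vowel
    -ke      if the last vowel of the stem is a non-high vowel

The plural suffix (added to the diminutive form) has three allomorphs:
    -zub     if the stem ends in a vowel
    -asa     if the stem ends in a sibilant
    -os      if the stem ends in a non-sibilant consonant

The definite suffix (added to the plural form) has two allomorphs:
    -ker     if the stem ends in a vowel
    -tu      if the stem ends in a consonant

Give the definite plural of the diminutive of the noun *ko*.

*ko*: last vowel = /o/, a non-high vowel → -ke → *koke*.
The diminutive form *koke* — final sound /e/ (a vowel) → -zub → *kokezub*.
Since the final sound of the plural form *kokezub* is /b/ (a consonant), it takes -tu, giving *kokezubtu*.

kokezubtu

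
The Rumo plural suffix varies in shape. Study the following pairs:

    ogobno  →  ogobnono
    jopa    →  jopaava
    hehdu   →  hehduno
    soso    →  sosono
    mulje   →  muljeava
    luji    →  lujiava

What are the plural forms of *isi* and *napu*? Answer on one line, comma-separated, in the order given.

The suffix is conditioned by the last vowel: -no when the last vowel of the stem is a rounded vowel (*ogobno*, *hehdu*, *soso*); -ava when the last vowel of the stem is an unrounded vowel (*jopa*, *mulje*, *luji*).
*isi* — last vowel /i/ (an unrounded vowel) → -ava → *isiava*.
*napu*: last vowel = /u/, a rounded vowel → -no → *napuno*.

isiava, napuno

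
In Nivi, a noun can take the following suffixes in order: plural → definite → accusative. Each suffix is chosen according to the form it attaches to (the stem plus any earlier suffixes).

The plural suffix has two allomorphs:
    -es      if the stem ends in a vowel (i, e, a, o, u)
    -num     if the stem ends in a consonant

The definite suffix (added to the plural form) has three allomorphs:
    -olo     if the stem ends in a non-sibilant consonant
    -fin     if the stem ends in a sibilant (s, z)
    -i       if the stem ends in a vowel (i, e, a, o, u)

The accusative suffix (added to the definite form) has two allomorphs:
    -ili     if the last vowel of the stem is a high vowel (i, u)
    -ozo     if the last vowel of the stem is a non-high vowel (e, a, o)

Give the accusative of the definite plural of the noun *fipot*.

The final sound of *fipot* is /t/, which is a consonant, so the plural suffix is -num, giving *fipotnum*.
The final sound of the plural form *fipotnum* is /m/, which is a non-sibilant consonant, so the definite suffix is -olo, giving *fipotnumolo*.
The definite form *fipotnumolo* — last vowel /o/ (a non-high vowel) → -ozo → *fipotnumoloozo*.

fipotnumoloozo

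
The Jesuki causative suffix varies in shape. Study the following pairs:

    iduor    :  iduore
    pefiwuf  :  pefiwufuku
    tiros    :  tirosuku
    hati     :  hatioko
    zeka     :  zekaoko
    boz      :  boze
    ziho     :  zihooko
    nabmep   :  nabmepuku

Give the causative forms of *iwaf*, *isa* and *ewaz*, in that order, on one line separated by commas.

iwafuku, isaoko, ewaze

The alternation tracks the final sound of the stem — -uku when the stem ends in a voiceless consonant (*pefiwuf*, *tiros*, *nabmep*); -e when the stem ends in a voiced consonant (*iduor*, *boz*); -oko when the stem ends in a vowel (*hati*, *zeka*, *ziho*).
Since the final sound of *iwaf* is /f/ (a voiceless consonant), it takes -uku, giving *iwafuku*.
*isa* — final sound /a/ (a vowel) → -oko → *isaoko*.
*ewaz* — final sound /z/ (a voiced consonant) → -e → *ewaze*.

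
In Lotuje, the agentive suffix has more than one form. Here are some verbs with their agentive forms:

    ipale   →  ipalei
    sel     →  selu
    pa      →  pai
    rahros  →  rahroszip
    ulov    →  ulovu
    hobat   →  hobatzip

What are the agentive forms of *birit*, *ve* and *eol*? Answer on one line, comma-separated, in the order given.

The pattern is voicing of the final sound: -zip when the stem ends in a voiceless consonant (*rahros*, *hobat*); -u when the stem ends in a voiced consonant (*sel*, *ulov*); -i when the stem ends in a vowel (*ipale*, *pa*).
*birit*: final sound = /t/, a voiceless consonant → -zip → *biritzip*.
*ve*: final sound = /e/, a vowel → -i → *vei*.
Since the final sound of *eol* is /l/ (a voiced consonant), it takes -u, giving *eolu*.

biritzip, vei, eolu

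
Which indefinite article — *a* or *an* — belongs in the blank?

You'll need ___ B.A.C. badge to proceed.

a

The indefinite article is chosen by the initial *sound* of the following word, not its spelling.
The initialism *B.A.C.* is read letter by letter; the first letter, B, is pronounced /biː/, which begins with a consonant sound.
So the article is *a*: You'll need a B.A.C. badge to proceed.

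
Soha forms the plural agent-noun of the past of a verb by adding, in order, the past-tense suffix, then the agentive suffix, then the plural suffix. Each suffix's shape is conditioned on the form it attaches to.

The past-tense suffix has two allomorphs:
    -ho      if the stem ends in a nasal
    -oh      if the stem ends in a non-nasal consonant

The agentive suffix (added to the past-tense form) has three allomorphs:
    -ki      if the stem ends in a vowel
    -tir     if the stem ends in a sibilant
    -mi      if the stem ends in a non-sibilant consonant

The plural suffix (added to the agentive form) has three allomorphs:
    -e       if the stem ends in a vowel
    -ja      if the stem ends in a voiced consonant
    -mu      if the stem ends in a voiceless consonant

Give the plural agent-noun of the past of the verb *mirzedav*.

Since the final consonant of *mirzedav* is /v/ (non-nasal), it takes -oh, giving *mirzedavoh*.
The past-tense form *mirzedavoh*: final sound = /h/, a non-sibilant consonant → -mi → *mirzedavohmi*.
The final sound of the agentive form *mirzedavohmi* is /i/, which is a vowel, so the plural suffix is -e, giving *mirzedavohmie*.

mirzedavohmie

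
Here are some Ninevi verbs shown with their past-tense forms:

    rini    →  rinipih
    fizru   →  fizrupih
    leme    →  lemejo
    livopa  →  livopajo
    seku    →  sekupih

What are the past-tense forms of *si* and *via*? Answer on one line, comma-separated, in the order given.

Looking at the last vowel of each stem: -pih when the last vowel of the stem is a high vowel (*rini*, *fizru*, *seku*); -jo when the last vowel of the stem is a non-high vowel (*leme*, *livopa*).
Since the last vowel of *si* is /i/ (a high vowel), it takes -pih, giving *sipih*.
*via*: last vowel = /a/, a non-high vowel → -jo → *viajo*.

sipih, viajo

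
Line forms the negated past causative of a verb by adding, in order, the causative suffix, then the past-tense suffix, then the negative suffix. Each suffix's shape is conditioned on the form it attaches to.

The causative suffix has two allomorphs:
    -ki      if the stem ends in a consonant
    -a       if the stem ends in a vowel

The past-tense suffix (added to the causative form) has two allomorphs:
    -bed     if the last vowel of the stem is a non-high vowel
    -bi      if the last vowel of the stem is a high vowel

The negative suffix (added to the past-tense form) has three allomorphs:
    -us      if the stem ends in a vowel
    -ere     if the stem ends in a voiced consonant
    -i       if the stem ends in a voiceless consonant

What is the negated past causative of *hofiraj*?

hofirajkibius

Since the final sound of *hofiraj* is /j/ (a consonant), it takes -ki, giving *hofirajki*.
The causative form *hofirajki*: last vowel = /i/, a high vowel → -bi → *hofirajkibi*.
Since the final sound of the past-tense form *hofirajkibi* is /i/ (a vowel), it takes -us, giving *hofirajkibius*.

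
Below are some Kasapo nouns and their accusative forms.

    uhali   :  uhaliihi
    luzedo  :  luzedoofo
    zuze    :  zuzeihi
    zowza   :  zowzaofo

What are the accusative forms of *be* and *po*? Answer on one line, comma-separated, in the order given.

Looking at the last vowel of each stem: -ihi when the last vowel of the stem is a front vowel (*uhali*, *zuze*); -ofo when the last vowel of the stem is a back vowel (*luzedo*, *zowza*).
The last vowel of *be* is /e/, which is a front vowel, so the suffix is -ihi, giving *beihi*.
Since the last vowel of *po* is /o/ (a back vowel), it takes -ofo, giving *poofo*.

beihi, poofo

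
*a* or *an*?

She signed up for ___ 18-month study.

an

The indefinite article is chosen by the initial *sound* of the following word, not its spelling.
The number *18* is spoken "eighteen", beginning with /ˌeɪˈtiːn/ — a vowel sound.
So the article is *an*: She signed up for an 18-month study.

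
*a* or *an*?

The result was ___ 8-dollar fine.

an

The indefinite article is chosen by the initial *sound* of the following word, not its spelling.
The number *8* is spoken "eight", beginning with /eɪt/ — a vowel sound.
So the article is *an*: The result was an 8-dollar fine.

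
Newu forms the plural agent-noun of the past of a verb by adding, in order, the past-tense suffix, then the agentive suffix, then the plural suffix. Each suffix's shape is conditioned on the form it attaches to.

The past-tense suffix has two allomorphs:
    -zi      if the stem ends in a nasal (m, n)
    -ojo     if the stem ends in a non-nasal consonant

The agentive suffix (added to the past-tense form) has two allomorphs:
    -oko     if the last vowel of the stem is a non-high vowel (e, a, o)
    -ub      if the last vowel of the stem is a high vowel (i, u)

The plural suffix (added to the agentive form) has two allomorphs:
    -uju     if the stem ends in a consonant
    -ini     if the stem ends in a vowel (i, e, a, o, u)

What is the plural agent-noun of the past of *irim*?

irimziubuju

Since the final consonant of *irim* is /m/ (a nasal), it takes -zi, giving *irimzi*.
Since the last vowel of the past-tense form *irimzi* is /i/ (a high vowel), it takes -ub, giving *irimziub*.
The final sound of the agentive form *irimziub* is /b/, which is a consonant, so the plural suffix is -uju, giving *irimziubuju*.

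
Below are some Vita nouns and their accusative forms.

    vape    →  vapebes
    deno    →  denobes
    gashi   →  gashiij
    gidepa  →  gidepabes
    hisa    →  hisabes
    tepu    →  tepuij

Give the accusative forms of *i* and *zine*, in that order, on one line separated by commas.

Looking at the last vowel of each stem: -ij when the last vowel of the stem is a high vowel (*gashi*, *tepu*); -bes when the last vowel of the stem is a non-high vowel (*vape*, *deno*, *gidepa*, *hisa*).
*i*: last vowel = /i/, a high vowel → -ij → *iij*.
*zine*: last vowel = /e/, a non-high vowel → -bes → *zinebes*.

iij, zinebes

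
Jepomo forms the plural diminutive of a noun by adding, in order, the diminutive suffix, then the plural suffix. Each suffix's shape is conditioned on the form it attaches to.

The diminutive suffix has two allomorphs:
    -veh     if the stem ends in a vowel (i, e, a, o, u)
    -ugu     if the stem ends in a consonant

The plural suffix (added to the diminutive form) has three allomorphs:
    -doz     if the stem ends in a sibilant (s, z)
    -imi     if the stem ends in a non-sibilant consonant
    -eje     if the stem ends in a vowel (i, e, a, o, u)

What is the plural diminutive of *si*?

*si* — final sound /i/ (a vowel) → -veh → *siveh*.
The diminutive form *siveh*: final sound = /h/, a non-sibilant consonant → -imi → *sivehimi*.

sivehimi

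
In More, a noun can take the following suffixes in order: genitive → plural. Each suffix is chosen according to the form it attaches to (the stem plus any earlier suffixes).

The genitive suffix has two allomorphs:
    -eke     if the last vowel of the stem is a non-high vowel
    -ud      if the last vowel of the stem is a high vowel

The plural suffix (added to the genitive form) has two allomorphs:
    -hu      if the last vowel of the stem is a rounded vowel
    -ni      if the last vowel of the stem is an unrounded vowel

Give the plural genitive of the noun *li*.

liudhu

*li* — last vowel /i/ (a high vowel) → -ud → *liud*.
The last vowel of the genitive form *liud* is /u/, which is a rounded vowel, so the plural suffix is -hu, giving *liudhu*.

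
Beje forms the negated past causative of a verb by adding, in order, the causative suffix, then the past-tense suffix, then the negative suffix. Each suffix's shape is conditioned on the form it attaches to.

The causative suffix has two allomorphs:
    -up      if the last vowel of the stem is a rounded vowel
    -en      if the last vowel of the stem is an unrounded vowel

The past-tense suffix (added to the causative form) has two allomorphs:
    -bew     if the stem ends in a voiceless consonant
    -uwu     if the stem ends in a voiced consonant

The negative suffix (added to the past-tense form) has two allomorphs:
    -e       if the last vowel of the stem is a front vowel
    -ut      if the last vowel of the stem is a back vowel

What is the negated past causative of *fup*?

fupupbewe

*fup* — last vowel /u/ (a rounded vowel) → -up → *fupup*.
The final consonant of the causative form *fupup* is /p/, which is voiceless, so the past-tense suffix is -bew, giving *fupupbew*.
The last vowel of the past-tense form *fupupbew* is /e/, which is a front vowel, so the negative suffix is -e, giving *fupupbewe*.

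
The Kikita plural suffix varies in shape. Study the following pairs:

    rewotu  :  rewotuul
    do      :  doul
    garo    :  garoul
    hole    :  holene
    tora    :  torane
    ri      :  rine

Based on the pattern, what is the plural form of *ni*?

nine

The pattern is rounding harmony: -ul when the last vowel of the stem is a rounded vowel (*rewotu*, *do*, *garo*); -ne when the last vowel of the stem is an unrounded vowel (*hole*, *tora*, *ri*).
*ni* — last vowel /i/ (an unrounded vowel) → -ne → *nine*.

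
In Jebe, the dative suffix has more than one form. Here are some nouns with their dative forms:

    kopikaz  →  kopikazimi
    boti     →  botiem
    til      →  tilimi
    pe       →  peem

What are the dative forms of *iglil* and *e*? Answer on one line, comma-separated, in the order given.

iglilimi, eem

The pattern is consonant vs. vowel: -imi when the stem ends in a consonant (*kopikaz*, *til*); -em when the stem ends in a vowel (*boti*, *pe*).
*iglil* — final sound /l/ (a consonant) → -imi → *iglilimi*.
The final sound of *e* is /e/, which is a vowel, so the suffix is -em, giving *eem*.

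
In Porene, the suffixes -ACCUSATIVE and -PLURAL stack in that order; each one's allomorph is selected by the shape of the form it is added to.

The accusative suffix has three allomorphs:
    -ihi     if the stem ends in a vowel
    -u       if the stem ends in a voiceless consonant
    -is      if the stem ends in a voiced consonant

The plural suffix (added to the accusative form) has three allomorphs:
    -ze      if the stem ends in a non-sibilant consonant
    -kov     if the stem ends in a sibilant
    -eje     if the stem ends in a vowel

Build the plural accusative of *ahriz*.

ahriziskov

The final sound of *ahriz* is /z/, which is a voiced consonant, so the accusative suffix is -is, giving *ahrizis*.
The accusative form *ahrizis*: final sound = /s/, a sibilant → -kov → *ahriziskov*.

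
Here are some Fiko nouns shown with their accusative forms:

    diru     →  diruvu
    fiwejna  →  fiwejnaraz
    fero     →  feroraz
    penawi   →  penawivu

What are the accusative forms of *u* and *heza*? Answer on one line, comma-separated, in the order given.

uvu, hezaraz

The alternation tracks the last vowel of the stem — -vu when the last vowel of the stem is a high vowel (*diru*, *penawi*); -raz when the last vowel of the stem is a non-high vowel (*fiwejna*, *fero*).
*u* — last vowel /u/ (a high vowel) → -vu → *uvu*.
Since the last vowel of *heza* is /a/ (a non-high vowel), it takes -raz, giving *hezaraz*.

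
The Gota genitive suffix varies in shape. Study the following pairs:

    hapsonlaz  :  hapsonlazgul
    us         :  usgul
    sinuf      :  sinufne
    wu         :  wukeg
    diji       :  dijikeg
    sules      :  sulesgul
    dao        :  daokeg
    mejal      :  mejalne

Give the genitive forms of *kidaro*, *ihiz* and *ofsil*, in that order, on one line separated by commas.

The pattern is sibilance of the final sound: -gul when the stem ends in a sibilant (*hapsonlaz*, *us*, *sules*); -ne when the stem ends in a non-sibilant consonant (*sinuf*, *mejal*); -keg when the stem ends in a vowel (*wu*, *diji*, *dao*).
*kidaro* — final sound /o/ (a vowel) → -keg → *kidarokeg*.
The final sound of *ihiz* is /z/, which is a sibilant, so the suffix is -gul, giving *ihizgul*.
The final sound of *ofsil* is /l/, which is a non-sibilant consonant, so the suffix is -ne, giving *ofsilne*.

kidarokeg, ihizgul, ofsilne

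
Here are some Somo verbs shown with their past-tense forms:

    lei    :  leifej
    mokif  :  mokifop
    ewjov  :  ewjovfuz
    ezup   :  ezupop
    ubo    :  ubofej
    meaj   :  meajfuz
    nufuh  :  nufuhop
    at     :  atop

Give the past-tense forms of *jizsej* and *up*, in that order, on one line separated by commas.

jizsejfuz, upop

Looking at the final sound of each stem: -op when the stem ends in a voiceless consonant (*mokif*, *ezup*, *nufuh*, *at*); -fuz when the stem ends in a voiced consonant (*ewjov*, *meaj*); -fej when the stem ends in a vowel (*lei*, *ubo*).
*jizsej*: final sound = /j/, a voiced consonant → -fuz → *jizsejfuz*.
The final sound of *up* is /p/, which is a voiceless consonant, so the suffix is -op, giving *upop*.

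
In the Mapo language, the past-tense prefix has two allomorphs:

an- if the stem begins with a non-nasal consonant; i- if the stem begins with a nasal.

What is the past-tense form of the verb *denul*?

andenul

The first consonant of *denul* is /d/, which is non-nasal, so the prefix is an-, giving *andenul*.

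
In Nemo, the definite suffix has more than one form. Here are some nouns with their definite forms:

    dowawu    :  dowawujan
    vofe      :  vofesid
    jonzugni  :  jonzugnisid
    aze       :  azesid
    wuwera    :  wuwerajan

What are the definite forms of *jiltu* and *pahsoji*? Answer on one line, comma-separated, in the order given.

The alternation tracks the last vowel of the stem — -sid when the last vowel of the stem is a front vowel (*vofe*, *jonzugni*, *aze*); -jan when the last vowel of the stem is a back vowel (*dowawu*, *wuwera*).
The last vowel of *jiltu* is /u/, which is a back vowel, so the suffix is -jan, giving *jiltujan*.
*pahsoji* — last vowel /i/ (a front vowel) → -sid → *pahsojisid*.

jiltujan, pahsojisid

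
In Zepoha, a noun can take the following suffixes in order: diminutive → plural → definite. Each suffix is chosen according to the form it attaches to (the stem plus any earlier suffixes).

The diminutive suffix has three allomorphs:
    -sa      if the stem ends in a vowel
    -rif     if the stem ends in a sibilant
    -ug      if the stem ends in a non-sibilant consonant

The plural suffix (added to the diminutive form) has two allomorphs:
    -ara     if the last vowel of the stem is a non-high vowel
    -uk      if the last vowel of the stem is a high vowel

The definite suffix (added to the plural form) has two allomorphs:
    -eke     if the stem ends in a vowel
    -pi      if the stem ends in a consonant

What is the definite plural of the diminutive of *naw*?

nawugukpi

Since the final sound of *naw* is /w/ (a non-sibilant consonant), it takes -ug, giving *nawug*.
The diminutive form *nawug* — last vowel /u/ (a high vowel) → -uk → *nawuguk*.
The final sound of the plural form *nawuguk* is /k/, which is a consonant, so the definite suffix is -pi, giving *nawugukpi*.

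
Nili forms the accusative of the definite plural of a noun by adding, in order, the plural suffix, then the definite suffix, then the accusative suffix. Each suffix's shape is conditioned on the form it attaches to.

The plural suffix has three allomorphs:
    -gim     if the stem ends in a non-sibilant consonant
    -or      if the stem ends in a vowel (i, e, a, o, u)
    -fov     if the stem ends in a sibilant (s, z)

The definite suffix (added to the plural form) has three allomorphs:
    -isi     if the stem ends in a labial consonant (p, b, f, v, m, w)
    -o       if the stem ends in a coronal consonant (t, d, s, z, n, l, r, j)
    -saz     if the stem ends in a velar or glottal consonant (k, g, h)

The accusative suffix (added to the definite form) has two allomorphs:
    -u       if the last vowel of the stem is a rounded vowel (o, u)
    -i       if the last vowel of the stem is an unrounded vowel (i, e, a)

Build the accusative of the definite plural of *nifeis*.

nifeisfovisii

The final sound of *nifeis* is /s/, which is a sibilant, so the plural suffix is -fov, giving *nifeisfov*.
The plural form *nifeisfov*: final consonant = /v/, labial → -isi → *nifeisfovisi*.
The last vowel of the definite form *nifeisfovisi* is /i/, which is an unrounded vowel, so the accusative suffix is -i, giving *nifeisfovisii*.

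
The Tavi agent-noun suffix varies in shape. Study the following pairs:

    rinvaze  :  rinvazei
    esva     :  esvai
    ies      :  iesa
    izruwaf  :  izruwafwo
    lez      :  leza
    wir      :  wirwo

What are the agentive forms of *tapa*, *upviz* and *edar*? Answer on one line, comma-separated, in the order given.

Looking at the final sound of each stem: -a when the stem ends in a sibilant (*ies*, *lez*); -wo when the stem ends in a non-sibilant consonant (*izruwaf*, *wir*); -i when the stem ends in a vowel (*rinvaze*, *esva*).
*tapa*: final sound = /a/, a vowel → -i → *tapai*.
The final sound of *upviz* is /z/, which is a sibilant, so the suffix is -a, giving *upviza*.
Since the final sound of *edar* is /r/ (a non-sibilant consonant), it takes -wo, giving *edarwo*.

tapai, upviza, edarwo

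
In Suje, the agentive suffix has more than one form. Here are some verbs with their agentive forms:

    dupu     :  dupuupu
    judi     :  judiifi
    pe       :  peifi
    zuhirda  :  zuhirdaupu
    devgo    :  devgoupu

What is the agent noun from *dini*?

diniifi

The alternation tracks the last vowel of the stem — -ifi when the last vowel of the stem is a front vowel (*judi*, *pe*); -upu when the last vowel of the stem is a back vowel (*dupu*, *zuhirda*, *devgo*).
The last vowel of *dini* is /i/, which is a front vowel, so the suffix is -ifi, giving *diniifi*.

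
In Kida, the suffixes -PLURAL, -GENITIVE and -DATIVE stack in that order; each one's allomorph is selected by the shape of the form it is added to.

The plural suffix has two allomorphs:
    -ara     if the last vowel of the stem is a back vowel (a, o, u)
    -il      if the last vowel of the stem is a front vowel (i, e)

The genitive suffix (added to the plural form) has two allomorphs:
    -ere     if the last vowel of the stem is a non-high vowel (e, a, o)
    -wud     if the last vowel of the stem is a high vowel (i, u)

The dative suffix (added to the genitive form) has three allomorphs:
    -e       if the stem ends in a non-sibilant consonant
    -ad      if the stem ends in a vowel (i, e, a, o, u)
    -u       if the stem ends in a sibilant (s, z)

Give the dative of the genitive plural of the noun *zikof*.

zikofaraeread

Since the last vowel of *zikof* is /o/ (a back vowel), it takes -ara, giving *zikofara*.
The last vowel of the plural form *zikofara* is /a/, which is a non-high vowel, so the genitive suffix is -ere, giving *zikofaraere*.
Since the final sound of the genitive form *zikofaraere* is /e/ (a vowel), it takes -ad, giving *zikofaraeread*.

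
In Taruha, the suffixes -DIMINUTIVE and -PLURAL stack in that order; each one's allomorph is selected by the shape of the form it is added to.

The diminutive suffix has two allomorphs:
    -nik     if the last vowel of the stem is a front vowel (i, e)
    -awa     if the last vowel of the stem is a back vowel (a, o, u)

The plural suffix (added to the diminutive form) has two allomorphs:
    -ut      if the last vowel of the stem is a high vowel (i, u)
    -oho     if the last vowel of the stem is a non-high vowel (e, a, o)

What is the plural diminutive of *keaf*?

Since the last vowel of *keaf* is /a/ (a back vowel), it takes -awa, giving *keafawa*.
The diminutive form *keafawa* — last vowel /a/ (a non-high vowel) → -oho → *keafawaoho*.

keafawaoho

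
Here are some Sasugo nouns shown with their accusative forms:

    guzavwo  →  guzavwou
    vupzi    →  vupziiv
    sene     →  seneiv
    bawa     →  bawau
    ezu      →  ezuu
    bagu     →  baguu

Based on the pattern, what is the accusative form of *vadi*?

vadiiv

Looking at the last vowel of each stem: -iv when the last vowel of the stem is a front vowel (*vupzi*, *sene*); -u when the last vowel of the stem is a back vowel (*guzavwo*, *bawa*, *ezu*, *bagu*).
*vadi* — last vowel /i/ (a front vowel) → -iv → *vadiiv*.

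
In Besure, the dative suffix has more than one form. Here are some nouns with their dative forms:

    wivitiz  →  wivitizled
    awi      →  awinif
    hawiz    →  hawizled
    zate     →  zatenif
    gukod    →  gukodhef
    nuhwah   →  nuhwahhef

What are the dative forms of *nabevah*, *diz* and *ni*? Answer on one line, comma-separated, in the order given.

nabevahhef, dizled, ninif

The pattern is sibilance of the final sound: -led when the stem ends in a sibilant (*wivitiz*, *hawiz*); -hef when the stem ends in a non-sibilant consonant (*gukod*, *nuhwah*); -nif when the stem ends in a vowel (*awi*, *zate*).
The final sound of *nabevah* is /h/, which is a non-sibilant consonant, so the suffix is -hef, giving *nabevahhef*.
*diz* — final sound /z/ (a sibilant) → -led → *dizled*.
The final sound of *ni* is /i/, which is a vowel, so the suffix is -nif, giving *ninif*.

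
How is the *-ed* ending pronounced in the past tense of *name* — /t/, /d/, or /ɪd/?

/d/

The stem *name* ends in a voiced sound other than /d/.
The -ed suffix is realized as /ɪd/ after /t, d/; as /t/ after other voiceless consonants; and as /d/ after other voiced sounds.
So -ed on *name* is pronounced /d/.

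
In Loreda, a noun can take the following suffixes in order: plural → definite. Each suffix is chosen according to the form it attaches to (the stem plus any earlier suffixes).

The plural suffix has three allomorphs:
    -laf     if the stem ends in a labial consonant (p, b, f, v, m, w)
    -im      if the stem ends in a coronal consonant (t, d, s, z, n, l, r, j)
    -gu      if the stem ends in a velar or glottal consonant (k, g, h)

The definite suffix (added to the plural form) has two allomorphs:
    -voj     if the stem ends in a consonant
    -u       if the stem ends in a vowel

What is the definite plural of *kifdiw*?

Since the final consonant of *kifdiw* is /w/ (labial), it takes -laf, giving *kifdiwlaf*.
The plural form *kifdiwlaf* — final sound /f/ (a consonant) → -voj → *kifdiwlafvoj*.

kifdiwlafvoj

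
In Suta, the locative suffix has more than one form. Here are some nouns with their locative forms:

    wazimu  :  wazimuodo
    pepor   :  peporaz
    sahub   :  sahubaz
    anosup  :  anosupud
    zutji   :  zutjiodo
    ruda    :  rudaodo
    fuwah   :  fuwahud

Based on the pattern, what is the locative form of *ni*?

niodo

The pattern is voicing of the final sound: -ud when the stem ends in a voiceless consonant (*anosup*, *fuwah*); -az when the stem ends in a voiced consonant (*pepor*, *sahub*); -odo when the stem ends in a vowel (*wazimu*, *zutji*, *ruda*).
The final sound of *ni* is /i/, which is a vowel, so the suffix is -odo, giving *niodo*.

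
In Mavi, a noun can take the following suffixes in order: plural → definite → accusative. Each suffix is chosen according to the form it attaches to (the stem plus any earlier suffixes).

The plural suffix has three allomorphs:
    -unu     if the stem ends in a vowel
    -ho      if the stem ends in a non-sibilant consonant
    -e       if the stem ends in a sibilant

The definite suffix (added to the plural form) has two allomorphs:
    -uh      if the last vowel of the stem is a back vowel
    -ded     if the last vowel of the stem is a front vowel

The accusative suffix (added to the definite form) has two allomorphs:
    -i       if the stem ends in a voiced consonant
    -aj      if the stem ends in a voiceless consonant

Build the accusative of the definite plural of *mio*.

Since the final sound of *mio* is /o/ (a vowel), it takes -unu, giving *miounu*.
The plural form *miounu*: last vowel = /u/, a back vowel → -uh → *miounuuh*.
The definite form *miounuuh* — final consonant /h/ (voiceless) → -aj → *miounuuhaj*.

miounuuhaj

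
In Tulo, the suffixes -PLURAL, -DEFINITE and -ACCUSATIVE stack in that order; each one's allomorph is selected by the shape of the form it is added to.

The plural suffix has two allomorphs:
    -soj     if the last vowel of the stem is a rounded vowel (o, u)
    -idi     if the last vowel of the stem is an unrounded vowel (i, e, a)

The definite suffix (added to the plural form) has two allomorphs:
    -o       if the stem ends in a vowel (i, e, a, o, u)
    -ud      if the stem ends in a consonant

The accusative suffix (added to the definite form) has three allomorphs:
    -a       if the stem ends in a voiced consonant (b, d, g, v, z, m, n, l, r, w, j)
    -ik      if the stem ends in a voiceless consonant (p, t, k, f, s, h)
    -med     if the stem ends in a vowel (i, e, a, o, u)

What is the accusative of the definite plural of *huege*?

huegeidiomed

Since the last vowel of *huege* is /e/ (an unrounded vowel), it takes -idi, giving *huegeidi*.
Since the final sound of the plural form *huegeidi* is /i/ (a vowel), it takes -o, giving *huegeidio*.
The definite form *huegeidio* — final sound /o/ (a vowel) → -med → *huegeidiomed*.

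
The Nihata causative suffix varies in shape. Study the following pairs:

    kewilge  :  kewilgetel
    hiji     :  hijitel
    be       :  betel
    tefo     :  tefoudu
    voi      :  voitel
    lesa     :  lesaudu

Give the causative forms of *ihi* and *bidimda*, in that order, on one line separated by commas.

The alternation tracks the last vowel of the stem — -tel when the last vowel of the stem is a front vowel (*kewilge*, *hiji*, *be*, *voi*); -udu when the last vowel of the stem is a back vowel (*tefo*, *lesa*).
*ihi*: last vowel = /i/, a front vowel → -tel → *ihitel*.
*bidimda*: last vowel = /a/, a back vowel → -udu → *bidimdaudu*.

ihitel, bidimdaudu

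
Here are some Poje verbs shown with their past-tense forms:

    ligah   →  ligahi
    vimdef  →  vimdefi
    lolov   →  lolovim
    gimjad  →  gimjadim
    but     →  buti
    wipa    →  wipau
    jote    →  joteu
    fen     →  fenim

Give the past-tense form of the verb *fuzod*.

The alternation tracks the final sound of the stem — -i when the stem ends in a voiceless consonant (*ligah*, *vimdef*, *but*); -im when the stem ends in a voiced consonant (*lolov*, *gimjad*, *fen*); -u when the stem ends in a vowel (*wipa*, *jote*).
*fuzod*: final sound = /d/, a voiced consonant → -im → *fuzodim*.

fuzodim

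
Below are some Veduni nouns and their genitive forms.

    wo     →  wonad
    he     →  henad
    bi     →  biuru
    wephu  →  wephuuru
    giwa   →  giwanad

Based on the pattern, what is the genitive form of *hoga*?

hoganad

The suffix is conditioned by the last vowel: -uru when the last vowel of the stem is a high vowel (*bi*, *wephu*); -nad when the last vowel of the stem is a non-high vowel (*wo*, *he*, *giwa*).
*hoga* — last vowel /a/ (a non-high vowel) → -nad → *hoganad*.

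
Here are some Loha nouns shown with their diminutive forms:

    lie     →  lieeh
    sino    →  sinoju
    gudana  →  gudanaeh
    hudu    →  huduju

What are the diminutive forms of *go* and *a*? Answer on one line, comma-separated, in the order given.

The pattern is rounding harmony: -ju when the last vowel of the stem is a rounded vowel (*sino*, *hudu*); -eh when the last vowel of the stem is an unrounded vowel (*lie*, *gudana*).
The last vowel of *go* is /o/, which is a rounded vowel, so the suffix is -ju, giving *goju*.
Since the last vowel of *a* is /a/ (an unrounded vowel), it takes -eh, giving *aeh*.

goju, aeh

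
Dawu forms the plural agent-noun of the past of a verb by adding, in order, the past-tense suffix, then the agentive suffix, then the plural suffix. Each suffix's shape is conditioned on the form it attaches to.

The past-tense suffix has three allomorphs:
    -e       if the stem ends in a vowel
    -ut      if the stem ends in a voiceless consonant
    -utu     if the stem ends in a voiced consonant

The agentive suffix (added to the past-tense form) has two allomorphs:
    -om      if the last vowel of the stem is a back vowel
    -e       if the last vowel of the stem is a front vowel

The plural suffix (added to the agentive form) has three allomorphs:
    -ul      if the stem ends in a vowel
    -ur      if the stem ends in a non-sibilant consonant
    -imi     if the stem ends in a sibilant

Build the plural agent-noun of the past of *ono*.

onoeeul

The final sound of *ono* is /o/, which is a vowel, so the past-tense suffix is -e, giving *onoe*.
The past-tense form *onoe*: last vowel = /e/, a front vowel → -e → *onoee*.
The agentive form *onoee*: final sound = /e/, a vowel → -ul → *onoeeul*.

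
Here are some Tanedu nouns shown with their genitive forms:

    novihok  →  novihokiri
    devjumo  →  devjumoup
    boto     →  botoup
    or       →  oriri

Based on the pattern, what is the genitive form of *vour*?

The suffix is conditioned by the final sound: -iri when the stem ends in a consonant (*novihok*, *or*); -up when the stem ends in a vowel (*devjumo*, *boto*).
The final sound of *vour* is /r/, which is a consonant, so the suffix is -iri, giving *vouriri*.

vouriri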